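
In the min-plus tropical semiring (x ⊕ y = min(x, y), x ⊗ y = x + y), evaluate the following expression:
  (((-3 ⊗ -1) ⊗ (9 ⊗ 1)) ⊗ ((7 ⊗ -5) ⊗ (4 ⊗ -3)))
(((-3 ⊗ -1) ⊗ (9 ⊗ 1)) ⊗ ((7 ⊗ -5) ⊗ (4 ⊗ -3))) = 9

Expand innermost to outermost. Recall ⊕ takes the minimum of its arguments and ⊗ takes their sum. Working out the expression (((-3 ⊗ -1) ⊗ (9 ⊗ 1)) ⊗ ((7 ⊗ -5) ⊗ (4 ⊗ -3))) gives 9.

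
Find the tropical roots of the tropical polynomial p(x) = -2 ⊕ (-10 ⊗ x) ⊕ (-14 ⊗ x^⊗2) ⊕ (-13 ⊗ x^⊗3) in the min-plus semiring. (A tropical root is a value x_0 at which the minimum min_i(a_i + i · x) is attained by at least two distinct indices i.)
Roots: {-1, 4, 8}

Each tropical root is a break point of the lower envelope of the lines y = a_i + i · x (there are 4 lines, with slopes 0, 1, ..., 3). Only the lines that attain the minimum somewhere contribute to roots; other lines are dominated. Here the surviving (envelope) indices are i = 3, i = 2, i = 1, i = 0.
Intersections between consecutive envelope lines give the roots: for adjacent envelope indices i < j the intersection is x = (a_i − a_j) / (j − i). Reading off the sorted break points: {-1, 4, 8}.
Verification: at each break x_0, at least two indices attain the minimum of min_i(a_i + i · x_0).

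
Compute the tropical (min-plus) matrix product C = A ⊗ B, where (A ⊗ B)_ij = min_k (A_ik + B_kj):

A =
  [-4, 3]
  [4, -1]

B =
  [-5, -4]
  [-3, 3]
A ⊗ B =
  [-9, -8]
  [-4, 0]

Apply the min-plus product entry-by-entry:
  C[0][0] = min over k of (A[0][0] + B[0][0] = -4 + -5 = -9, A[0][1] + B[1][0] = 3 + -3 = 0) = -9 (attained at k = 0)
  C[0][1] = min over k of (A[0][0] + B[0][1] = -4 + -4 = -8, A[0][1] + B[1][1] = 3 + 3 = 6) = -8 (attained at k = 0)
  C[1][0] = min over k of (A[1][0] + B[0][0] = 4 + -5 = -1, A[1][1] + B[1][0] = -1 + -3 = -4) = -4 (attained at k = 1)
  C[1][1] = min over k of (A[1][0] + B[0][1] = 4 + -4 = 0, A[1][1] + B[1][1] = -1 + 3 = 2) = 0 (attained at k = 0)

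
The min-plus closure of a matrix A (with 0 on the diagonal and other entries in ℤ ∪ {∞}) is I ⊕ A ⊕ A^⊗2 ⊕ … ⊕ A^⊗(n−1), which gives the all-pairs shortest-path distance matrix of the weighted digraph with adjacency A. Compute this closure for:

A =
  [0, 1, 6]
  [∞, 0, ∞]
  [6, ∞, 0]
Closure =
  [0, 1, 6]
  [∞, 0, ∞]
  [6, 7, 0]

This is the Floyd-Warshall all-pairs shortest-path computation. For each intermediate vertex k = 0, 1, …, 2, update dist[i][j] ← min(dist[i][j], dist[i][k] + dist[k][j]). The final matrix gives, for each (i, j), the minimum total weight of any directed path from i to j (possibly empty when i = j).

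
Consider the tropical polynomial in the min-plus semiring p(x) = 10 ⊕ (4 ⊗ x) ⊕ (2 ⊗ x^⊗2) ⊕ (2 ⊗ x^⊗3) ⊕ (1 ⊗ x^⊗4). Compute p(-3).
p(-3) = -11

A tropical monomial a ⊗ x^⊗i evaluates to a + i · x. Evaluating each term at x = -3:
  Term 0 contributes 10 + 0 · -3 = 10
  Term 1 contributes 4 + 1 · -3 = 1
  Term 2 contributes 2 + 2 · -3 = -4
  Term 3 contributes 2 + 3 · -3 = -7
  Term 4 contributes 1 + 4 · -3 = -11
p(-3) = ⊕ of these = min[10, 1, -4, -7, -11] = -11.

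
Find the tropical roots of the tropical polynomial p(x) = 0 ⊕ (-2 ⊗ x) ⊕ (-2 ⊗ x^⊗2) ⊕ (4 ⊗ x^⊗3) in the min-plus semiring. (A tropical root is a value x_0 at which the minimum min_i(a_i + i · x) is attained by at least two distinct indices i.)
Roots: {-6, 0, 2}

Each tropical root is a break point of the lower envelope of the lines y = a_i + i · x (there are 4 lines, with slopes 0, 1, ..., 3). Only the lines that attain the minimum somewhere contribute to roots; other lines are dominated. Here the surviving (envelope) indices are i = 3, i = 2, i = 1, i = 0.
Intersections between consecutive envelope lines give the roots: for adjacent envelope indices i < j the intersection is x = (a_i − a_j) / (j − i). Reading off the sorted break points: {-6, 0, 2}.
Verification: at each break x_0, at least two indices attain the minimum of min_i(a_i + i · x_0).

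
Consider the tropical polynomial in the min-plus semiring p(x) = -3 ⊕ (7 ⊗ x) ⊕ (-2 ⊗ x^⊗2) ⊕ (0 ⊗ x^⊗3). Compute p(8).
p(8) = -3

A tropical monomial a ⊗ x^⊗i evaluates to a + i · x. Evaluating each term at x = 8:
  Term 0 contributes -3 + 0 · 8 = -3
  Term 1 contributes 7 + 1 · 8 = 15
  Term 2 contributes -2 + 2 · 8 = 14
  Term 3 contributes 0 + 3 · 8 = 24
p(8) = ⊕ of these = min[-3, 15, 14, 24] = -3.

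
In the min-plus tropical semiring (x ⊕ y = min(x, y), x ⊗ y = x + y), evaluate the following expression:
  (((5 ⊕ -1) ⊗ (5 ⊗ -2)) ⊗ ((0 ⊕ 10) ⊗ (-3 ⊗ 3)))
(((5 ⊕ -1) ⊗ (5 ⊗ -2)) ⊗ ((0 ⊕ 10) ⊗ (-3 ⊗ 3))) = 2

Expand innermost to outermost. Recall ⊕ takes the minimum of its arguments and ⊗ takes their sum. Working out the expression (((5 ⊕ -1) ⊗ (5 ⊗ -2)) ⊗ ((0 ⊕ 10) ⊗ (-3 ⊗ 3))) gives 2.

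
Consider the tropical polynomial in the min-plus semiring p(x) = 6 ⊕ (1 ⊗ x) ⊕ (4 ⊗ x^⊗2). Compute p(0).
p(0) = 1

A tropical monomial a ⊗ x^⊗i evaluates to a + i · x. Evaluating each term at x = 0:
  Term 0 contributes 6 + 0 · 0 = 6
  Term 1 contributes 1 + 1 · 0 = 1
  Term 2 contributes 4 + 2 · 0 = 4
p(0) = ⊕ of these = min[6, 1, 4] = 1.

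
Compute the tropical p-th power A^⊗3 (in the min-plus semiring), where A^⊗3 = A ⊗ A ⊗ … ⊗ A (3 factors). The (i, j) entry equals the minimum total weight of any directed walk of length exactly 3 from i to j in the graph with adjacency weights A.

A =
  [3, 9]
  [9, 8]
A^⊗3 =
  [9, 15]
  [15, 21]

Each entry (A^⊗3)_ij equals the minimum over all length-3 walks i = v_0 → v_1 → … → v_3 = j of Σ_t A[v_t][v_{t+1}]. For example, for (i, j) = (0, 1) we minimise over 4 possible intermediate vertex sequences; the minimum is 15, attained along the walk 0 → 0 → 0 → 1.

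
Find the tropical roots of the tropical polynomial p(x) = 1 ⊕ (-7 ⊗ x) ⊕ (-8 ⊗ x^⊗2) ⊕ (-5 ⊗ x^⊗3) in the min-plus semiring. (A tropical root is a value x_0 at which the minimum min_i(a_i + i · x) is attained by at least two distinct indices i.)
Roots: {-3, 1, 8}

Each tropical root is a break point of the lower envelope of the lines y = a_i + i · x (there are 4 lines, with slopes 0, 1, ..., 3). Only the lines that attain the minimum somewhere contribute to roots; other lines are dominated. Here the surviving (envelope) indices are i = 3, i = 2, i = 1, i = 0.
Intersections between consecutive envelope lines give the roots: for adjacent envelope indices i < j the intersection is x = (a_i − a_j) / (j − i). Reading off the sorted break points: {-3, 1, 8}.
Verification: at each break x_0, at least two indices attain the minimum of min_i(a_i + i · x_0).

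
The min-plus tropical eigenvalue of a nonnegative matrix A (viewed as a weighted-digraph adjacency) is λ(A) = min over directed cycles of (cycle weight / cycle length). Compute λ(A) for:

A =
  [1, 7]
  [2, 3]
λ(A) = 1

Enumerate directed cycles and compute their means (weight / length). Sample:
  cycle 0 → 0: weight = 1, length = 1, mean = 1/1 ≈ 1.000
  cycle 1 → 1: weight = 3, length = 1, mean = 3/1 ≈ 3.000
  cycle 0 → 1 → 0: weight = 9, length = 2, mean = 9/2 ≈ 4.500
  cycle 1 → 0 → 1: weight = 9, length = 2, mean = 9/2 ≈ 4.500
Minimum mean = 1.000, attained e.g. along the cycle 0 → 0 with weight 1 and length 1. So λ(A) = 1/1 = 1.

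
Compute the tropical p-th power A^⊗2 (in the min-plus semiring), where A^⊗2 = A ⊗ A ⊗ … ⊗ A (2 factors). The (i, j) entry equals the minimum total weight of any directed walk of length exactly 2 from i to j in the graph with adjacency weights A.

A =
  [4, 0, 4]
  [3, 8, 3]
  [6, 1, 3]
A^⊗2 =
  [3, 4, 3]
  [7, 3, 6]
  [4, 4, 4]

Each entry (A^⊗2)_ij equals the minimum over all length-2 walks i = v_0 → v_1 → … → v_2 = j of Σ_t A[v_t][v_{t+1}]. For example, for (i, j) = (0, 2) we minimise over 3 possible intermediate vertex sequences; the minimum is 3, attained along the walk 0 → 1 → 2.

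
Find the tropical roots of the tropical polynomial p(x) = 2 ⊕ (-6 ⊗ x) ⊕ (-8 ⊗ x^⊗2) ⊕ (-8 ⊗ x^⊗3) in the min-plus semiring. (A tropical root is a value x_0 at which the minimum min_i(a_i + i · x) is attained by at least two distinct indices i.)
Roots: {0, 2, 8}

Each tropical root is a break point of the lower envelope of the lines y = a_i + i · x (there are 4 lines, with slopes 0, 1, ..., 3). Only the lines that attain the minimum somewhere contribute to roots; other lines are dominated. Here the surviving (envelope) indices are i = 3, i = 2, i = 1, i = 0.
Intersections between consecutive envelope lines give the roots: for adjacent envelope indices i < j the intersection is x = (a_i − a_j) / (j − i). Reading off the sorted break points: {0, 2, 8}.
Verification: at each break x_0, at least two indices attain the minimum of min_i(a_i + i · x_0).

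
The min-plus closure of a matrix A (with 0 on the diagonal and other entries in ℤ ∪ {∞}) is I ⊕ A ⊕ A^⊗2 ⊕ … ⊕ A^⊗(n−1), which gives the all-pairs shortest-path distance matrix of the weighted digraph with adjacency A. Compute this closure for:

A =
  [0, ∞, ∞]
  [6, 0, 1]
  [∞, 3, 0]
Closure =
  [0, ∞, ∞]
  [6, 0, 1]
  [9, 3, 0]

This is the Floyd-Warshall all-pairs shortest-path computation. For each intermediate vertex k = 0, 1, …, 2, update dist[i][j] ← min(dist[i][j], dist[i][k] + dist[k][j]). The final matrix gives, for each (i, j), the minimum total weight of any directed path from i to j (possibly empty when i = j).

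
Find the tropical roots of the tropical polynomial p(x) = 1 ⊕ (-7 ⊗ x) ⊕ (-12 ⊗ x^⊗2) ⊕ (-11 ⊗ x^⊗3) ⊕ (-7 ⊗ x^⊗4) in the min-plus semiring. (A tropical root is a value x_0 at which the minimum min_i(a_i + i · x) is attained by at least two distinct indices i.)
Roots: {-4, -1, 5, 8}

Each tropical root is a break point of the lower envelope of the lines y = a_i + i · x (there are 5 lines, with slopes 0, 1, ..., 4). Only the lines that attain the minimum somewhere contribute to roots; other lines are dominated. Here the surviving (envelope) indices are i = 4, i = 3, i = 2, i = 1, i = 0.
Intersections between consecutive envelope lines give the roots: for adjacent envelope indices i < j the intersection is x = (a_i − a_j) / (j − i). Reading off the sorted break points: {-4, -1, 5, 8}.
Verification: at each break x_0, at least two indices attain the minimum of min_i(a_i + i · x_0).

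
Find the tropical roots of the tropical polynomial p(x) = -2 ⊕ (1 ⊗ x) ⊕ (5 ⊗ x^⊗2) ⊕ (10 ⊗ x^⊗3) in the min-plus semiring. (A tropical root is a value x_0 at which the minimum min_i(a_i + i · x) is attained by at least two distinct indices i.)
Roots: {-5, -4, -3}

Each tropical root is a break point of the lower envelope of the lines y = a_i + i · x (there are 4 lines, with slopes 0, 1, ..., 3). Only the lines that attain the minimum somewhere contribute to roots; other lines are dominated. Here the surviving (envelope) indices are i = 3, i = 2, i = 1, i = 0.
Intersections between consecutive envelope lines give the roots: for adjacent envelope indices i < j the intersection is x = (a_i − a_j) / (j − i). Reading off the sorted break points: {-5, -4, -3}.
Verification: at each break x_0, at least two indices attain the minimum of min_i(a_i + i · x_0).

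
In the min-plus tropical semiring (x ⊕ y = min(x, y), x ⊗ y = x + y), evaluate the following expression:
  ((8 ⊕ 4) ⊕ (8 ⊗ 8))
((8 ⊕ 4) ⊕ (8 ⊗ 8)) = 4

Expand innermost to outermost. Recall ⊕ takes the minimum of its arguments and ⊗ takes their sum. Working out the expression ((8 ⊕ 4) ⊕ (8 ⊗ 8)) gives 4.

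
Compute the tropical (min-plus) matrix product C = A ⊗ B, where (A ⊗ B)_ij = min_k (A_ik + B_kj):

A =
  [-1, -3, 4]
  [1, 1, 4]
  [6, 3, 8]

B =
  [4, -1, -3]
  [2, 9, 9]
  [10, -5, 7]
A ⊗ B =
  [-1, -2, -4]
  [3, -1, -2]
  [5, 3, 3]

Apply the min-plus product entry-by-entry:
  C[0][0] = min over k of (A[0][0] + B[0][0] = -1 + 4 = 3, A[0][1] + B[1][0] = -3 + 2 = -1, A[0][2] + B[2][0] = 4 + 10 = 14) = -1 (attained at k = 1)
  C[0][1] = min over k of (A[0][0] + B[0][1] = -1 + -1 = -2, A[0][1] + B[1][1] = -3 + 9 = 6, A[0][2] + B[2][1] = 4 + -5 = -1) = -2 (attained at k = 0)
  C[0][2] = min over k of (A[0][0] + B[0][2] = -1 + -3 = -4, A[0][1] + B[1][2] = -3 + 9 = 6, A[0][2] + B[2][2] = 4 + 7 = 11) = -4 (attained at k = 0)
  C[1][0] = min over k of (A[1][0] + B[0][0] = 1 + 4 = 5, A[1][1] + B[1][0] = 1 + 2 = 3, A[1][2] + B[2][0] = 4 + 10 = 14) = 3 (attained at k = 1)
  C[1][1] = min over k of (A[1][0] + B[0][1] = 1 + -1 = 0, A[1][1] + B[1][1] = 1 + 9 = 10, A[1][2] + B[2][1] = 4 + -5 = -1) = -1 (attained at k = 2)
  C[1][2] = min over k of (A[1][0] + B[0][2] = 1 + -3 = -2, A[1][1] + B[1][2] = 1 + 9 = 10, A[1][2] + B[2][2] = 4 + 7 = 11) = -2 (attained at k = 0)
  C[2][0] = min over k of (A[2][0] + B[0][0] = 6 + 4 = 10, A[2][1] + B[1][0] = 3 + 2 = 5, A[2][2] + B[2][0] = 8 + 10 = 18) = 5 (attained at k = 1)
  C[2][1] = min over k of (A[2][0] + B[0][1] = 6 + -1 = 5, A[2][1] + B[1][1] = 3 + 9 = 12, A[2][2] + B[2][1] = 8 + -5 = 3) = 3 (attained at k = 2)
  C[2][2] = min over k of (A[2][0] + B[0][2] = 6 + -3 = 3, A[2][1] + B[1][2] = 3 + 9 = 12, A[2][2] + B[2][2] = 8 + 7 = 15) = 3 (attained at k = 0)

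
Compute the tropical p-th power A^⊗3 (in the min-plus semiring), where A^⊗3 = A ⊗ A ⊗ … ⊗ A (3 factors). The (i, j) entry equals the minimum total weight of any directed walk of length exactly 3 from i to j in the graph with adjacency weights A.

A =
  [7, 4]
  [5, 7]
A^⊗3 =
  [16, 13]
  [14, 16]

Each entry (A^⊗3)_ij equals the minimum over all length-3 walks i = v_0 → v_1 → … → v_3 = j of Σ_t A[v_t][v_{t+1}]. For example, for (i, j) = (0, 1) we minimise over 4 possible intermediate vertex sequences; the minimum is 13, attained along the walk 0 → 1 → 0 → 1.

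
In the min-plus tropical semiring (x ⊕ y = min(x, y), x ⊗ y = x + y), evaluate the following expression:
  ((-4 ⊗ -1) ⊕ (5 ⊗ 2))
((-4 ⊗ -1) ⊕ (5 ⊗ 2)) = -5

Expand innermost to outermost. Recall ⊕ takes the minimum of its arguments and ⊗ takes their sum. Working out the expression ((-4 ⊗ -1) ⊕ (5 ⊗ 2)) gives -5.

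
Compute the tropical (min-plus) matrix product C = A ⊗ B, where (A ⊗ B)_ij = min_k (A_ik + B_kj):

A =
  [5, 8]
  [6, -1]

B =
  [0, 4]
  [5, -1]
A ⊗ B =
  [5, 7]
  [4, -2]

Apply the min-plus product entry-by-entry:
  C[0][0] = min over k of (A[0][0] + B[0][0] = 5 + 0 = 5, A[0][1] + B[1][0] = 8 + 5 = 13) = 5 (attained at k = 0)
  C[0][1] = min over k of (A[0][0] + B[0][1] = 5 + 4 = 9, A[0][1] + B[1][1] = 8 + -1 = 7) = 7 (attained at k = 1)
  C[1][0] = min over k of (A[1][0] + B[0][0] = 6 + 0 = 6, A[1][1] + B[1][0] = -1 + 5 = 4) = 4 (attained at k = 1)
  C[1][1] = min over k of (A[1][0] + B[0][1] = 6 + 4 = 10, A[1][1] + B[1][1] = -1 + -1 = -2) = -2 (attained at k = 1)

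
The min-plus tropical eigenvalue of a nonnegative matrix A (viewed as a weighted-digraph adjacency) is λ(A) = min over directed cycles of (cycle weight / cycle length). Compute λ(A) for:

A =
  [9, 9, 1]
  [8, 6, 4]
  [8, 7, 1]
λ(A) = 1

Enumerate directed cycles and compute their means (weight / length). Sample:
  cycle 0 → 0: weight = 9, length = 1, mean = 9/1 ≈ 9.000
  cycle 1 → 1: weight = 6, length = 1, mean = 6/1 ≈ 6.000
  cycle 2 → 2: weight = 1, length = 1, mean = 1/1 ≈ 1.000
  cycle 0 → 1 → 0: weight = 17, length = 2, mean = 17/2 ≈ 8.500
  cycle 0 → 2 → 0: weight = 9, length = 2, mean = 9/2 ≈ 4.500
  cycle 1 → 0 → 1: weight = 17, length = 2, mean = 17/2 ≈ 8.500
Minimum mean = 1.000, attained e.g. along the cycle 2 → 2 with weight 1 and length 1. So λ(A) = 1/1 = 1.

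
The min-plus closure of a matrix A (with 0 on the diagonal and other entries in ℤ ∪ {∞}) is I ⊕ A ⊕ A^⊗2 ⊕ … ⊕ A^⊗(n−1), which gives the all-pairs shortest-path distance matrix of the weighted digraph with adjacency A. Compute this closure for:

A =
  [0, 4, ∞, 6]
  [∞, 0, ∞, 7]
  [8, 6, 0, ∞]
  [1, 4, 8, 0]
Closure =
  [0, 4, 14, 6]
  [8, 0, 15, 7]
  [8, 6, 0, 13]
  [1, 4, 8, 0]

This is the Floyd-Warshall all-pairs shortest-path computation. For each intermediate vertex k = 0, 1, …, 3, update dist[i][j] ← min(dist[i][j], dist[i][k] + dist[k][j]). The final matrix gives, for each (i, j), the minimum total weight of any directed path from i to j (possibly empty when i = j).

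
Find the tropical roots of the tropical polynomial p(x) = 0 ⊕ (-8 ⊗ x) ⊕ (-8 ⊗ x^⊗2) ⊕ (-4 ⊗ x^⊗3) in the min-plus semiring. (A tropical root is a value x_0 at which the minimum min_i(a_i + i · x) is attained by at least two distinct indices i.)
Roots: {-4, 0, 8}

Each tropical root is a break point of the lower envelope of the lines y = a_i + i · x (there are 4 lines, with slopes 0, 1, ..., 3). Only the lines that attain the minimum somewhere contribute to roots; other lines are dominated. Here the surviving (envelope) indices are i = 3, i = 2, i = 1, i = 0.
Intersections between consecutive envelope lines give the roots: for adjacent envelope indices i < j the intersection is x = (a_i − a_j) / (j − i). Reading off the sorted break points: {-4, 0, 8}.
Verification: at each break x_0, at least two indices attain the minimum of min_i(a_i + i · x_0).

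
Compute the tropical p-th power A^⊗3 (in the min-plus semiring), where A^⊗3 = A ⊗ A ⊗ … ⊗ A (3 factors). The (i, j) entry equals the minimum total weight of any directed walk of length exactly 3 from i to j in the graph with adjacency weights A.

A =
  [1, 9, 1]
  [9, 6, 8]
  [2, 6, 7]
A^⊗3 =
  [3, 8, 3]
  [11, 16, 11]
  [4, 9, 4]

Each entry (A^⊗3)_ij equals the minimum over all length-3 walks i = v_0 → v_1 → … → v_3 = j of Σ_t A[v_t][v_{t+1}]. For example, for (i, j) = (0, 2) we minimise over 9 possible intermediate vertex sequences; the minimum is 3, attained along the walk 0 → 0 → 0 → 2.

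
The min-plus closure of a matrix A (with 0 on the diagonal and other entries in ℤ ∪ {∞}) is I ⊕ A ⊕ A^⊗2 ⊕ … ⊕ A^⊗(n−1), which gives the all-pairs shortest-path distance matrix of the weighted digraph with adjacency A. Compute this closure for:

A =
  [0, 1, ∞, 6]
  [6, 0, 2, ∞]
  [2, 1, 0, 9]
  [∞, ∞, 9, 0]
Closure =
  [0, 1, 3, 6]
  [4, 0, 2, 10]
  [2, 1, 0, 8]
  [11, 10, 9, 0]

This is the Floyd-Warshall all-pairs shortest-path computation. For each intermediate vertex k = 0, 1, …, 3, update dist[i][j] ← min(dist[i][j], dist[i][k] + dist[k][j]). The final matrix gives, for each (i, j), the minimum total weight of any directed path from i to j (possibly empty when i = j).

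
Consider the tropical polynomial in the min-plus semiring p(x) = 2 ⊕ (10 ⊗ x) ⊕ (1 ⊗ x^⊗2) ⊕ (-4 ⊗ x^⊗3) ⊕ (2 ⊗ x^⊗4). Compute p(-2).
p(-2) = -10

A tropical monomial a ⊗ x^⊗i evaluates to a + i · x. Evaluating each term at x = -2:
  Term 0 contributes 2 + 0 · -2 = 2
  Term 1 contributes 10 + 1 · -2 = 8
  Term 2 contributes 1 + 2 · -2 = -3
  Term 3 contributes -4 + 3 · -2 = -10
  Term 4 contributes 2 + 4 · -2 = -6
p(-2) = ⊕ of these = min[2, 8, -3, -10, -6] = -10.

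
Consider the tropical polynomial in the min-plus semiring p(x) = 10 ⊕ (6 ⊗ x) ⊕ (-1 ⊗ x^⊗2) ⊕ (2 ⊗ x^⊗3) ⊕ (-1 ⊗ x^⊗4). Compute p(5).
p(5) = 9

A tropical monomial a ⊗ x^⊗i evaluates to a + i · x. Evaluating each term at x = 5:
  Term 0 contributes 10 + 0 · 5 = 10
  Term 1 contributes 6 + 1 · 5 = 11
  Term 2 contributes -1 + 2 · 5 = 9
  Term 3 contributes 2 + 3 · 5 = 17
  Term 4 contributes -1 + 4 · 5 = 19
p(5) = ⊕ of these = min[10, 11, 9, 17, 19] = 9.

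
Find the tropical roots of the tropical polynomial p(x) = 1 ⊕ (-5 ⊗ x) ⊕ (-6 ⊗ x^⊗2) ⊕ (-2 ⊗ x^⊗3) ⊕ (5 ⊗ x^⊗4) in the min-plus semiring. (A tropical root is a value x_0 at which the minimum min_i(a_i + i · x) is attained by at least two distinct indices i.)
Roots: {-7, -4, 1, 6}

Each tropical root is a break point of the lower envelope of the lines y = a_i + i · x (there are 5 lines, with slopes 0, 1, ..., 4). Only the lines that attain the minimum somewhere contribute to roots; other lines are dominated. Here the surviving (envelope) indices are i = 4, i = 3, i = 2, i = 1, i = 0.
Intersections between consecutive envelope lines give the roots: for adjacent envelope indices i < j the intersection is x = (a_i − a_j) / (j − i). Reading off the sorted break points: {-7, -4, 1, 6}.
Verification: at each break x_0, at least two indices attain the minimum of min_i(a_i + i · x_0).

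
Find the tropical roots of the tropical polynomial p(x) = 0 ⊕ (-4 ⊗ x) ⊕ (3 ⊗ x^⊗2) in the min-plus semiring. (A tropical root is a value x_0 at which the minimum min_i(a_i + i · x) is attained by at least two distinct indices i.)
Roots: {-7, 4}

Each tropical root is a break point of the lower envelope of the lines y = a_i + i · x (there are 3 lines, with slopes 0, 1, ..., 2). Only the lines that attain the minimum somewhere contribute to roots; other lines are dominated. Here the surviving (envelope) indices are i = 2, i = 1, i = 0.
Intersections between consecutive envelope lines give the roots: for adjacent envelope indices i < j the intersection is x = (a_i − a_j) / (j − i). Reading off the sorted break points: {-7, 4}.
Verification: at each break x_0, at least two indices attain the minimum of min_i(a_i + i · x_0).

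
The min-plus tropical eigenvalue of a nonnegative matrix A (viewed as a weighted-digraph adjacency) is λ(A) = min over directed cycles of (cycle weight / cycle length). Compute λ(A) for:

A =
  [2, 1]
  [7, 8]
λ(A) = 2

Enumerate directed cycles and compute their means (weight / length). Sample:
  cycle 0 → 0: weight = 2, length = 1, mean = 2/1 ≈ 2.000
  cycle 1 → 1: weight = 8, length = 1, mean = 8/1 ≈ 8.000
  cycle 0 → 1 → 0: weight = 8, length = 2, mean = 8/2 ≈ 4.000
  cycle 1 → 0 → 1: weight = 8, length = 2, mean = 8/2 ≈ 4.000
Minimum mean = 2.000, attained e.g. along the cycle 0 → 0 with weight 2 and length 1. So λ(A) = 2/1 = 2.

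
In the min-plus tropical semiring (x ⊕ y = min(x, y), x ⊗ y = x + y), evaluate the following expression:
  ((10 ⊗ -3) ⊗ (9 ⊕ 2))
((10 ⊗ -3) ⊗ (9 ⊕ 2)) = 9

Expand innermost to outermost. Recall ⊕ takes the minimum of its arguments and ⊗ takes their sum. Working out the expression ((10 ⊗ -3) ⊗ (9 ⊕ 2)) gives 9.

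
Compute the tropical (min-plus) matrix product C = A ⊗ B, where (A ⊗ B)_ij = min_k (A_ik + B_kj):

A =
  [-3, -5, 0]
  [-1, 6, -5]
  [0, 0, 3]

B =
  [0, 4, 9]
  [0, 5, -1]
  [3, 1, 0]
A ⊗ B =
  [-5, 0, -6]
  [-2, -4, -5]
  [0, 4, -1]

Apply the min-plus product entry-by-entry:
  C[0][0] = min over k of (A[0][0] + B[0][0] = -3 + 0 = -3, A[0][1] + B[1][0] = -5 + 0 = -5, A[0][2] + B[2][0] = 0 + 3 = 3) = -5 (attained at k = 1)
  C[0][1] = min over k of (A[0][0] + B[0][1] = -3 + 4 = 1, A[0][1] + B[1][1] = -5 + 5 = 0, A[0][2] + B[2][1] = 0 + 1 = 1) = 0 (attained at k = 1)
  C[0][2] = min over k of (A[0][0] + B[0][2] = -3 + 9 = 6, A[0][1] + B[1][2] = -5 + -1 = -6, A[0][2] + B[2][2] = 0 + 0 = 0) = -6 (attained at k = 1)
  C[1][0] = min over k of (A[1][0] + B[0][0] = -1 + 0 = -1, A[1][1] + B[1][0] = 6 + 0 = 6, A[1][2] + B[2][0] = -5 + 3 = -2) = -2 (attained at k = 2)
  C[1][1] = min over k of (A[1][0] + B[0][1] = -1 + 4 = 3, A[1][1] + B[1][1] = 6 + 5 = 11, A[1][2] + B[2][1] = -5 + 1 = -4) = -4 (attained at k = 2)
  C[1][2] = min over k of (A[1][0] + B[0][2] = -1 + 9 = 8, A[1][1] + B[1][2] = 6 + -1 = 5, A[1][2] + B[2][2] = -5 + 0 = -5) = -5 (attained at k = 2)
  C[2][0] = min over k of (A[2][0] + B[0][0] = 0 + 0 = 0, A[2][1] + B[1][0] = 0 + 0 = 0, A[2][2] + B[2][0] = 3 + 3 = 6) = 0 (attained at k = 0)
  C[2][1] = min over k of (A[2][0] + B[0][1] = 0 + 4 = 4, A[2][1] + B[1][1] = 0 + 5 = 5, A[2][2] + B[2][1] = 3 + 1 = 4) = 4 (attained at k = 0)
  C[2][2] = min over k of (A[2][0] + B[0][2] = 0 + 9 = 9, A[2][1] + B[1][2] = 0 + -1 = -1, A[2][2] + B[2][2] = 3 + 0 = 3) = -1 (attained at k = 1)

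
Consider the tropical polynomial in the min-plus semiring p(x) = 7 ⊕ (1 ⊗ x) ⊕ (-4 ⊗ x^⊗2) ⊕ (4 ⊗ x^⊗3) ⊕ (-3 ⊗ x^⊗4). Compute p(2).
p(2) = 0

A tropical monomial a ⊗ x^⊗i evaluates to a + i · x. Evaluating each term at x = 2:
  Term 0 contributes 7 + 0 · 2 = 7
  Term 1 contributes 1 + 1 · 2 = 3
  Term 2 contributes -4 + 2 · 2 = 0
  Term 3 contributes 4 + 3 · 2 = 10
  Term 4 contributes -3 + 4 · 2 = 5
p(2) = ⊕ of these = min[7, 3, 0, 10, 5] = 0.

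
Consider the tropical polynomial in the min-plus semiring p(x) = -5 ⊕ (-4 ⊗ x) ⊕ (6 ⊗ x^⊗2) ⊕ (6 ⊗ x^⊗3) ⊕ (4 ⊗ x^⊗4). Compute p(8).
p(8) = -5

A tropical monomial a ⊗ x^⊗i evaluates to a + i · x. Evaluating each term at x = 8:
  Term 0 contributes -5 + 0 · 8 = -5
  Term 1 contributes -4 + 1 · 8 = 4
  Term 2 contributes 6 + 2 · 8 = 22
  Term 3 contributes 6 + 3 · 8 = 30
  Term 4 contributes 4 + 4 · 8 = 36
p(8) = ⊕ of these = min[-5, 4, 22, 30, 36] = -5.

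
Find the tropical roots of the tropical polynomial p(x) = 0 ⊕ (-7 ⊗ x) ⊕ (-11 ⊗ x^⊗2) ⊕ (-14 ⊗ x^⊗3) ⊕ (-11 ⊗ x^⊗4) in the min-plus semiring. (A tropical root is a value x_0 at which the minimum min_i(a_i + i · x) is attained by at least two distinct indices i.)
Roots: {-3, 3, 4, 7}

Each tropical root is a break point of the lower envelope of the lines y = a_i + i · x (there are 5 lines, with slopes 0, 1, ..., 4). Only the lines that attain the minimum somewhere contribute to roots; other lines are dominated. Here the surviving (envelope) indices are i = 4, i = 3, i = 2, i = 1, i = 0.
Intersections between consecutive envelope lines give the roots: for adjacent envelope indices i < j the intersection is x = (a_i − a_j) / (j − i). Reading off the sorted break points: {-3, 3, 4, 7}.
Verification: at each break x_0, at least two indices attain the minimum of min_i(a_i + i · x_0).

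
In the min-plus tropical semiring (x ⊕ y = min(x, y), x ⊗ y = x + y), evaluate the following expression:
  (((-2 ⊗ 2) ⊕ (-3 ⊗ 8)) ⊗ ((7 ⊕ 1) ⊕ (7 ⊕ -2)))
(((-2 ⊗ 2) ⊕ (-3 ⊗ 8)) ⊗ ((7 ⊕ 1) ⊕ (7 ⊕ -2))) = -2

Expand innermost to outermost. Recall ⊕ takes the minimum of its arguments and ⊗ takes their sum. Working out the expression (((-2 ⊗ 2) ⊕ (-3 ⊗ 8)) ⊗ ((7 ⊕ 1) ⊕ (7 ⊕ -2))) gives -2.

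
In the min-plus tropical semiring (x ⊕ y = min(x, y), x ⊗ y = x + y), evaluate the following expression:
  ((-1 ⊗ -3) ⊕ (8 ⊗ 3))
((-1 ⊗ -3) ⊕ (8 ⊗ 3)) = -4

Expand innermost to outermost. Recall ⊕ takes the minimum of its arguments and ⊗ takes their sum. Working out the expression ((-1 ⊗ -3) ⊕ (8 ⊗ 3)) gives -4.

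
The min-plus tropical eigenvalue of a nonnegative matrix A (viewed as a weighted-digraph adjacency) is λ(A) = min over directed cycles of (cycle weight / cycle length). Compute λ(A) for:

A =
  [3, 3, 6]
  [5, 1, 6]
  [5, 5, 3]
λ(A) = 1

Enumerate directed cycles and compute their means (weight / length). Sample:
  cycle 0 → 0: weight = 3, length = 1, mean = 3/1 ≈ 3.000
  cycle 1 → 1: weight = 1, length = 1, mean = 1/1 ≈ 1.000
  cycle 2 → 2: weight = 3, length = 1, mean = 3/1 ≈ 3.000
  cycle 0 → 1 → 0: weight = 8, length = 2, mean = 8/2 ≈ 4.000
  cycle 0 → 2 → 0: weight = 11, length = 2, mean = 11/2 ≈ 5.500
  cycle 1 → 0 → 1: weight = 8, length = 2, mean = 8/2 ≈ 4.000
Minimum mean = 1.000, attained e.g. along the cycle 1 → 1 with weight 1 and length 1. So λ(A) = 1/1 = 1.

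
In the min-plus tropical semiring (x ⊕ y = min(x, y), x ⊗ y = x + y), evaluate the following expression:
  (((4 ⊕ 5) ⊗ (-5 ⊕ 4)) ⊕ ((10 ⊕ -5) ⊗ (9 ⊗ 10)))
(((4 ⊕ 5) ⊗ (-5 ⊕ 4)) ⊕ ((10 ⊕ -5) ⊗ (9 ⊗ 10))) = -1

Expand innermost to outermost. Recall ⊕ takes the minimum of its arguments and ⊗ takes their sum. Working out the expression (((4 ⊕ 5) ⊗ (-5 ⊕ 4)) ⊕ ((10 ⊕ -5) ⊗ (9 ⊗ 10))) gives -1.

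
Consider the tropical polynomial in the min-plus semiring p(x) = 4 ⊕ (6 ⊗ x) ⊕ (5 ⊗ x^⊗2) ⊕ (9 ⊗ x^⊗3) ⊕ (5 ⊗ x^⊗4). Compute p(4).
p(4) = 4

A tropical monomial a ⊗ x^⊗i evaluates to a + i · x. Evaluating each term at x = 4:
  Term 0 contributes 4 + 0 · 4 = 4
  Term 1 contributes 6 + 1 · 4 = 10
  Term 2 contributes 5 + 2 · 4 = 13
  Term 3 contributes 9 + 3 · 4 = 21
  Term 4 contributes 5 + 4 · 4 = 21
p(4) = ⊕ of these = min[4, 10, 13, 21, 21] = 4.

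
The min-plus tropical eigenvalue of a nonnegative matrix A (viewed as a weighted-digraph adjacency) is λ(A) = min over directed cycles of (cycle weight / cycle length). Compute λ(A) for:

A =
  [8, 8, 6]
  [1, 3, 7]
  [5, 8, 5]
λ(A) = 3

Enumerate directed cycles and compute their means (weight / length). Sample:
  cycle 0 → 0: weight = 8, length = 1, mean = 8/1 ≈ 8.000
  cycle 1 → 1: weight = 3, length = 1, mean = 3/1 ≈ 3.000
  cycle 2 → 2: weight = 5, length = 1, mean = 5/1 ≈ 5.000
  cycle 0 → 1 → 0: weight = 9, length = 2, mean = 9/2 ≈ 4.500
  cycle 0 → 2 → 0: weight = 11, length = 2, mean = 11/2 ≈ 5.500
  cycle 1 → 0 → 1: weight = 9, length = 2, mean = 9/2 ≈ 4.500
Minimum mean = 3.000, attained e.g. along the cycle 1 → 1 with weight 3 and length 1. So λ(A) = 3/1 = 3.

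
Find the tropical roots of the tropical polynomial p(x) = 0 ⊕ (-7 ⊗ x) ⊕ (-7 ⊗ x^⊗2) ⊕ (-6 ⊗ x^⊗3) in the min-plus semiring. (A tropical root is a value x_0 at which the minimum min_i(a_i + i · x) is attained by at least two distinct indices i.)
Roots: {-1, 0, 7}

Each tropical root is a break point of the lower envelope of the lines y = a_i + i · x (there are 4 lines, with slopes 0, 1, ..., 3). Only the lines that attain the minimum somewhere contribute to roots; other lines are dominated. Here the surviving (envelope) indices are i = 3, i = 2, i = 1, i = 0.
Intersections between consecutive envelope lines give the roots: for adjacent envelope indices i < j the intersection is x = (a_i − a_j) / (j − i). Reading off the sorted break points: {-1, 0, 7}.
Verification: at each break x_0, at least two indices attain the minimum of min_i(a_i + i · x_0).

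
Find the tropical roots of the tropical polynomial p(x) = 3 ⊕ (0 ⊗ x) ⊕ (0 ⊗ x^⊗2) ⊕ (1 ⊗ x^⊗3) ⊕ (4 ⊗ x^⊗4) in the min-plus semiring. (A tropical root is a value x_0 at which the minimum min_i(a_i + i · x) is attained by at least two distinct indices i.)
Roots: {-3, -1, 0, 3}

Each tropical root is a break point of the lower envelope of the lines y = a_i + i · x (there are 5 lines, with slopes 0, 1, ..., 4). Only the lines that attain the minimum somewhere contribute to roots; other lines are dominated. Here the surviving (envelope) indices are i = 4, i = 3, i = 2, i = 1, i = 0.
Intersections between consecutive envelope lines give the roots: for adjacent envelope indices i < j the intersection is x = (a_i − a_j) / (j − i). Reading off the sorted break points: {-3, -1, 0, 3}.
Verification: at each break x_0, at least two indices attain the minimum of min_i(a_i + i · x_0).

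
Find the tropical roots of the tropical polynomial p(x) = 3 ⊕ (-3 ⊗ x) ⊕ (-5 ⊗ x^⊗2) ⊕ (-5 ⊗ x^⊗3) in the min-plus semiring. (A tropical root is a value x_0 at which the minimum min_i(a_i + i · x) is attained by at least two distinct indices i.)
Roots: {0, 2, 6}

Each tropical root is a break point of the lower envelope of the lines y = a_i + i · x (there are 4 lines, with slopes 0, 1, ..., 3). Only the lines that attain the minimum somewhere contribute to roots; other lines are dominated. Here the surviving (envelope) indices are i = 3, i = 2, i = 1, i = 0.
Intersections between consecutive envelope lines give the roots: for adjacent envelope indices i < j the intersection is x = (a_i − a_j) / (j − i). Reading off the sorted break points: {0, 2, 6}.
Verification: at each break x_0, at least two indices attain the minimum of min_i(a_i + i · x_0).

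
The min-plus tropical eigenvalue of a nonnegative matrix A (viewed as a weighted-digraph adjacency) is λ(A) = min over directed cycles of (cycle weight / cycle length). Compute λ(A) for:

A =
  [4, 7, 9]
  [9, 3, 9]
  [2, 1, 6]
λ(A) = 3

Enumerate directed cycles and compute their means (weight / length). Sample:
  cycle 0 → 0: weight = 4, length = 1, mean = 4/1 ≈ 4.000
  cycle 1 → 1: weight = 3, length = 1, mean = 3/1 ≈ 3.000
  cycle 2 → 2: weight = 6, length = 1, mean = 6/1 ≈ 6.000
  cycle 0 → 1 → 0: weight = 16, length = 2, mean = 16/2 ≈ 8.000
  cycle 0 → 2 → 0: weight = 11, length = 2, mean = 11/2 ≈ 5.500
  cycle 1 → 0 → 1: weight = 16, length = 2, mean = 16/2 ≈ 8.000
Minimum mean = 3.000, attained e.g. along the cycle 1 → 1 with weight 3 and length 1. So λ(A) = 3/1 = 3.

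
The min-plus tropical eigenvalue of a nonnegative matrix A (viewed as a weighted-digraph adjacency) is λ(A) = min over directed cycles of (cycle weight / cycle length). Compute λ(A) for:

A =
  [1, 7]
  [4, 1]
λ(A) = 1

Enumerate directed cycles and compute their means (weight / length). Sample:
  cycle 0 → 0: weight = 1, length = 1, mean = 1/1 ≈ 1.000
  cycle 1 → 1: weight = 1, length = 1, mean = 1/1 ≈ 1.000
  cycle 0 → 1 → 0: weight = 11, length = 2, mean = 11/2 ≈ 5.500
  cycle 1 → 0 → 1: weight = 11, length = 2, mean = 11/2 ≈ 5.500
Minimum mean = 1.000, attained e.g. along the cycle 0 → 0 with weight 1 and length 1. So λ(A) = 1/1 = 1.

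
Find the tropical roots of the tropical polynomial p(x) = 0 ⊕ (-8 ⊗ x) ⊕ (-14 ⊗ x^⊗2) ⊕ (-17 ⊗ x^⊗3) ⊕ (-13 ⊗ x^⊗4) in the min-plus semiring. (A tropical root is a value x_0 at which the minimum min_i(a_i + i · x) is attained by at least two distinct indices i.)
Roots: {-4, 3, 6, 8}

Each tropical root is a break point of the lower envelope of the lines y = a_i + i · x (there are 5 lines, with slopes 0, 1, ..., 4). Only the lines that attain the minimum somewhere contribute to roots; other lines are dominated. Here the surviving (envelope) indices are i = 4, i = 3, i = 2, i = 1, i = 0.
Intersections between consecutive envelope lines give the roots: for adjacent envelope indices i < j the intersection is x = (a_i − a_j) / (j − i). Reading off the sorted break points: {-4, 3, 6, 8}.
Verification: at each break x_0, at least two indices attain the minimum of min_i(a_i + i · x_0).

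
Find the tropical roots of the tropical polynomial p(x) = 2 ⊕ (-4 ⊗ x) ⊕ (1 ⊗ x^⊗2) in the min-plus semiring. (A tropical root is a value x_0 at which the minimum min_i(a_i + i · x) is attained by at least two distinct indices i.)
Roots: {-5, 6}

Each tropical root is a break point of the lower envelope of the lines y = a_i + i · x (there are 3 lines, with slopes 0, 1, ..., 2). Only the lines that attain the minimum somewhere contribute to roots; other lines are dominated. Here the surviving (envelope) indices are i = 2, i = 1, i = 0.
Intersections between consecutive envelope lines give the roots: for adjacent envelope indices i < j the intersection is x = (a_i − a_j) / (j − i). Reading off the sorted break points: {-5, 6}.
Verification: at each break x_0, at least two indices attain the minimum of min_i(a_i + i · x_0).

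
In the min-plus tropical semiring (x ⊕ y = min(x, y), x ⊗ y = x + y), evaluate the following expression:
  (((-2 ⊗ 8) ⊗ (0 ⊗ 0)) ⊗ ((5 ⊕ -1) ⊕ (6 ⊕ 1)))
(((-2 ⊗ 8) ⊗ (0 ⊗ 0)) ⊗ ((5 ⊕ -1) ⊕ (6 ⊕ 1))) = 5

Expand innermost to outermost. Recall ⊕ takes the minimum of its arguments and ⊗ takes their sum. Working out the expression (((-2 ⊗ 8) ⊗ (0 ⊗ 0)) ⊗ ((5 ⊕ -1) ⊕ (6 ⊕ 1))) gives 5.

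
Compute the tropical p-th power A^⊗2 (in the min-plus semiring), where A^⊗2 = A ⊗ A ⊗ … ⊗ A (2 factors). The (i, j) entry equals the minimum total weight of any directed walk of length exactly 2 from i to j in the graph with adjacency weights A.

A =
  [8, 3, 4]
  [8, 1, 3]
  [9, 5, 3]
A^⊗2 =
  [11, 4, 6]
  [9, 2, 4]
  [12, 6, 6]

Each entry (A^⊗2)_ij equals the minimum over all length-2 walks i = v_0 → v_1 → … → v_2 = j of Σ_t A[v_t][v_{t+1}]. For example, for (i, j) = (0, 2) we minimise over 3 possible intermediate vertex sequences; the minimum is 6, attained along the walk 0 → 1 → 2.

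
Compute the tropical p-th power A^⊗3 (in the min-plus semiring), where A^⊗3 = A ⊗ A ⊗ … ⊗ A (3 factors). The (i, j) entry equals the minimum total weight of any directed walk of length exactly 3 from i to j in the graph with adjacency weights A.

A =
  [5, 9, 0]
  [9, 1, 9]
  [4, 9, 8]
A^⊗3 =
  [9, 10, 4]
  [11, 3, 10]
  [8, 11, 9]

Each entry (A^⊗3)_ij equals the minimum over all length-3 walks i = v_0 → v_1 → … → v_3 = j of Σ_t A[v_t][v_{t+1}]. For example, for (i, j) = (0, 2) we minimise over 9 possible intermediate vertex sequences; the minimum is 4, attained along the walk 0 → 2 → 0 → 2.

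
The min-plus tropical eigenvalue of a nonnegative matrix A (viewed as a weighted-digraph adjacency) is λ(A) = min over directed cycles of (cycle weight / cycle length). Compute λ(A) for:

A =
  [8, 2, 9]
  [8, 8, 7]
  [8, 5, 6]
λ(A) = 5

Enumerate directed cycles and compute their means (weight / length). Sample:
  cycle 0 → 0: weight = 8, length = 1, mean = 8/1 ≈ 8.000
  cycle 1 → 1: weight = 8, length = 1, mean = 8/1 ≈ 8.000
  cycle 2 → 2: weight = 6, length = 1, mean = 6/1 ≈ 6.000
  cycle 0 → 1 → 0: weight = 10, length = 2, mean = 10/2 ≈ 5.000
  cycle 0 → 2 → 0: weight = 17, length = 2, mean = 17/2 ≈ 8.500
  cycle 1 → 0 → 1: weight = 10, length = 2, mean = 10/2 ≈ 5.000
Minimum mean = 5.000, attained e.g. along the cycle 0 → 1 → 0 with weight 10 and length 2. So λ(A) = 10/2 = 5.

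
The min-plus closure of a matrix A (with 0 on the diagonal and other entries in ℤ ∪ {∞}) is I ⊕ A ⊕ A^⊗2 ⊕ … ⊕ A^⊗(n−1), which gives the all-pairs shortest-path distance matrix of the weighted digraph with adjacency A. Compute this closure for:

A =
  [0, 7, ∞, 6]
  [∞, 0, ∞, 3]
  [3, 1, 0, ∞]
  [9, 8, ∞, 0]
Closure =
  [0, 7, ∞, 6]
  [12, 0, ∞, 3]
  [3, 1, 0, 4]
  [9, 8, ∞, 0]

This is the Floyd-Warshall all-pairs shortest-path computation. For each intermediate vertex k = 0, 1, …, 3, update dist[i][j] ← min(dist[i][j], dist[i][k] + dist[k][j]). The final matrix gives, for each (i, j), the minimum total weight of any directed path from i to j (possibly empty when i = j).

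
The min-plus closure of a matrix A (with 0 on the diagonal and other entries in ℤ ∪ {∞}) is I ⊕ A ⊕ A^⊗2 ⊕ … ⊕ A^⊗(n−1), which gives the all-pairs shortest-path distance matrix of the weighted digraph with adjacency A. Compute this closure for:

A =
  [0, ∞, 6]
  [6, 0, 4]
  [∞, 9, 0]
Closure =
  [0, 15, 6]
  [6, 0, 4]
  [15, 9, 0]

This is the Floyd-Warshall all-pairs shortest-path computation. For each intermediate vertex k = 0, 1, …, 2, update dist[i][j] ← min(dist[i][j], dist[i][k] + dist[k][j]). The final matrix gives, for each (i, j), the minimum total weight of any directed path from i to j (possibly empty when i = j).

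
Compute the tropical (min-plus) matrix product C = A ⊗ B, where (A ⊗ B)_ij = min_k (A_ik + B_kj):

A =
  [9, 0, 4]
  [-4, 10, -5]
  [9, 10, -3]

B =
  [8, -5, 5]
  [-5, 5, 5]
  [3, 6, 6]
A ⊗ B =
  [-5, 4, 5]
  [-2, -9, 1]
  [0, 3, 3]

Apply the min-plus product entry-by-entry:
  C[0][0] = min over k of (A[0][0] + B[0][0] = 9 + 8 = 17, A[0][1] + B[1][0] = 0 + -5 = -5, A[0][2] + B[2][0] = 4 + 3 = 7) = -5 (attained at k = 1)
  C[0][1] = min over k of (A[0][0] + B[0][1] = 9 + -5 = 4, A[0][1] + B[1][1] = 0 + 5 = 5, A[0][2] + B[2][1] = 4 + 6 = 10) = 4 (attained at k = 0)
  C[0][2] = min over k of (A[0][0] + B[0][2] = 9 + 5 = 14, A[0][1] + B[1][2] = 0 + 5 = 5, A[0][2] + B[2][2] = 4 + 6 = 10) = 5 (attained at k = 1)
  C[1][0] = min over k of (A[1][0] + B[0][0] = -4 + 8 = 4, A[1][1] + B[1][0] = 10 + -5 = 5, A[1][2] + B[2][0] = -5 + 3 = -2) = -2 (attained at k = 2)
  C[1][1] = min over k of (A[1][0] + B[0][1] = -4 + -5 = -9, A[1][1] + B[1][1] = 10 + 5 = 15, A[1][2] + B[2][1] = -5 + 6 = 1) = -9 (attained at k = 0)
  C[1][2] = min over k of (A[1][0] + B[0][2] = -4 + 5 = 1, A[1][1] + B[1][2] = 10 + 5 = 15, A[1][2] + B[2][2] = -5 + 6 = 1) = 1 (attained at k = 0)
  C[2][0] = min over k of (A[2][0] + B[0][0] = 9 + 8 = 17, A[2][1] + B[1][0] = 10 + -5 = 5, A[2][2] + B[2][0] = -3 + 3 = 0) = 0 (attained at k = 2)
  C[2][1] = min over k of (A[2][0] + B[0][1] = 9 + -5 = 4, A[2][1] + B[1][1] = 10 + 5 = 15, A[2][2] + B[2][1] = -3 + 6 = 3) = 3 (attained at k = 2)
  C[2][2] = min over k of (A[2][0] + B[0][2] = 9 + 5 = 14, A[2][1] + B[1][2] = 10 + 5 = 15, A[2][2] + B[2][2] = -3 + 6 = 3) = 3 (attained at k = 2)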